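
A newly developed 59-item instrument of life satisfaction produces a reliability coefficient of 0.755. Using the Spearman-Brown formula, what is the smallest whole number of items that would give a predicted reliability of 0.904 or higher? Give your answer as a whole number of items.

181

n = 0.904 × (1 − 0.755) / [ 0.755 × (1 − 0.904) ]
  = 0.221480 / 0.072480 = 3.0557
So the test needs 3.0557 × 59 ≈ 180.29 items; rounding up, 181.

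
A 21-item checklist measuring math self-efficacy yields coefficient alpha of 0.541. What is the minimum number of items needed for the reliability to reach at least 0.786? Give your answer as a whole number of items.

n = 0.786(1 − 0.541) / [0.541(1 − 0.786)]
  = 0.360774 / 0.115774 = 3.1162
So the test needs 3.1162 × 21 ≈ 65.44 items; rounding up, 66.

66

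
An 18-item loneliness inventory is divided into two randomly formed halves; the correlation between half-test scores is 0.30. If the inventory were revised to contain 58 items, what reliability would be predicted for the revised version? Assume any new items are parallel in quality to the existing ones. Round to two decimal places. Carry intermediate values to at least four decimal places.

0.73

Spearman-Brown correction (n = 2): r_full = 2·0.30/(1 + 0.30) = 0.4615
Length factor from 18 to 58 items: n = 58/18 = 3.2222
r_new = n·r_full / (1 + (n − 1)·r_full) = 1.4870 / 2.0255 ≈ 0.7341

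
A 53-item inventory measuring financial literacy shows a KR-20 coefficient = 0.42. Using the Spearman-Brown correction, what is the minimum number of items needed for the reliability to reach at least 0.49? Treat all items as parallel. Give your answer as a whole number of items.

n = 0.49 × (1 − 0.42) / [ 0.42 × (1 − 0.49) ]
n = 0.2842 / 0.2142 ≈ 1.3268
Items needed = n × 53 = 1.3268 × 53 ≈ 70.32 → round up to 71

71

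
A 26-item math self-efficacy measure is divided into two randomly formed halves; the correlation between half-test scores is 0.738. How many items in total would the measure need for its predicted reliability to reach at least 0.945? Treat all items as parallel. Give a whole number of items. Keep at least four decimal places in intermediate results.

80

Corrected full-test reliability: r_full = 2 × 0.738 / (1 + 0.738) ≈ 0.8493
Solve Spearman-Brown for n: n = 0.945(1 − 0.8493) / [0.8493(1 − 0.945)] = 3.0487
Required items = 3.0487 × 26 = 79.27, so 80 items.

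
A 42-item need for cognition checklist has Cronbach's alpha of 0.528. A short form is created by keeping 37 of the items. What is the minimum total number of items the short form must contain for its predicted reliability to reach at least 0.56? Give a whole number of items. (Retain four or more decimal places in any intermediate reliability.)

48

Short-form reliability: n = 37/42 = 0.8810; r_37 = n·r/(1+(n−1)r) ≈ 0.4964
Length factor from the short form to reach 0.56: n' = 0.56(1 − 0.4964) / [0.4964(1 − 0.56)] ≈ 1.2912
Items = 1.2912 × 37 ≈ 47.77 → 48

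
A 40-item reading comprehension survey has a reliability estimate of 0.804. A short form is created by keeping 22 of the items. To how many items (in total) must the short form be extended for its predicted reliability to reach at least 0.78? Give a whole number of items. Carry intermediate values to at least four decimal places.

35

Short-form reliability: n = 22/40 = 0.5500; r_22 = n·r/(1+(n−1)r) ≈ 0.6929
Then solve for n' with r_old = 0.6929, r_target = 0.78: n' = 0.78(1 − 0.6929)/[0.6929(1 − 0.78)] = 1.5714
Items = 1.5714 × 22 ≈ 34.57 → 35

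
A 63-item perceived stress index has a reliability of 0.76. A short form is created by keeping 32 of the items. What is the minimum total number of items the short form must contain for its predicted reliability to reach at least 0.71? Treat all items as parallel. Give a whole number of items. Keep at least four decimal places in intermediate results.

First, r for the 32-item form: n = 32/63 = 0.5079, so r_32 = 0.5079·0.76/(1 + (0.5079 − 1)·0.76) = 0.6166
Length factor from the short form to reach 0.71: n' = 0.71(1 − 0.6166) / [0.6166(1 − 0.71)] ≈ 1.5223
Items = 1.5223 × 32 ≈ 48.71 → 49

49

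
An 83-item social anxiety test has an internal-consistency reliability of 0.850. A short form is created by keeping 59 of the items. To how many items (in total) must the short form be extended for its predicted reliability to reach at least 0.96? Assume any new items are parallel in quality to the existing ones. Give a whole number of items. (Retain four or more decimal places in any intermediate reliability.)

First, r for the 59-item form: n = 59/83 = 0.7108, so r_59 = 0.7108·0.850/(1 + (0.7108 − 1)·0.850) = 0.8011
Then solve for n' with r_old = 0.8011, r_target = 0.96: n' = 0.96(1 − 0.8011)/[0.8011(1 − 0.96)] = 5.9588
Total items = 5.9588 × 59 = 351.57, rounded up to 352.

352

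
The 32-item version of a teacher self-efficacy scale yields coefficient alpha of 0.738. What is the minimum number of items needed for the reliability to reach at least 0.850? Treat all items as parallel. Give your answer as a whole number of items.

Rearranging the Spearman-Brown formula for n,
n = r_target (1 − r_old) / [ r_old (1 − r_target) ]
n = 0.850(1 − 0.738) / [0.738(1 − 0.850)]
  = 0.222700 / 0.110700 = 2.0117
2.0117 × 32 = 64.37 → 65 items

65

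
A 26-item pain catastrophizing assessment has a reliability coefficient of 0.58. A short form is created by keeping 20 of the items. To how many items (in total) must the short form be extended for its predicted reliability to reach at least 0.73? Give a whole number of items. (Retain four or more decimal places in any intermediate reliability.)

First, r for the 20-item form: n = 20/26 = 0.7692, so r_20 = 0.7692·0.58/(1 + (0.7692 − 1)·0.58) = 0.5151
Then solve for n' with r_old = 0.5151, r_target = 0.73: n' = 0.73(1 − 0.5151)/[0.5151(1 − 0.73)] = 2.5452
Total items = 2.5452 × 20 = 50.90, rounded up to 51.

51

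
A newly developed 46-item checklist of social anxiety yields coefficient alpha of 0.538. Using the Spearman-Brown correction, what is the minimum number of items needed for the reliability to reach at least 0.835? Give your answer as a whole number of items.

200

Rearranging the Spearman-Brown formula for n,
n = r_target (1 − r_old) / [ r_old (1 − r_target) ]
n = [0.835 × 0.462] / [0.538 × 0.165]
n = 0.385770 / 0.088770 ≈ 4.3457
4.3457 × 46 = 199.90 → 200 items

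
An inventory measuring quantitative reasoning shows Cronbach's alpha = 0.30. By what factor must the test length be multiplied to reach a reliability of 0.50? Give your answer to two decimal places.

Spearman-Brown solved for the length factor n:
n = r*(1 − r) / [ r (1 − r*) ]
n = [0.50 × 0.70] / [0.30 × 0.50]
n = 0.3500 / 0.1500 ≈ 2.3333

2.33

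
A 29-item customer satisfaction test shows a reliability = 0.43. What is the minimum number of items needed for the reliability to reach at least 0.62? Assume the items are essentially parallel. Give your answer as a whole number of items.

Rearranging the Spearman-Brown formula for n,
n = r_target (1 − r_old) / [ r_old (1 − r_target) ]
n = 0.62 × (1 − 0.43) / [ 0.43 × (1 − 0.62) ]
  = 0.3534 / 0.1634 = 2.1628
2.1628 × 29 = 62.72 → 63 items

63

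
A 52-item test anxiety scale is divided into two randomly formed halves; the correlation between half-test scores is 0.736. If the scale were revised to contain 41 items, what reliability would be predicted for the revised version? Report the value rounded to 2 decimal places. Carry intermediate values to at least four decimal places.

Spearman-Brown correction (n = 2): r_full = 2·0.736/(1 + 0.736) = 0.8479
Then adjust to 41 items: n = 41/52 = 0.7885
r_new = n·r_full / (1 + (n − 1)·r_full) = 0.6686 / 0.8207 ≈ 0.8147

0.81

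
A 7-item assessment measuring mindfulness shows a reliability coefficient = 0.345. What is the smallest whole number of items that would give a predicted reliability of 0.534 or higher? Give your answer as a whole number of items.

16

Invert Spearman-Brown to solve for n:
n = r_target (1 − r_old) / [ r_old (1 − r_target) ]
n = 0.534 × (1 − 0.345) / [ 0.345 × (1 − 0.534) ]
  = 0.349770 / 0.160770 = 2.1756
So the test needs 2.1756 × 7 ≈ 15.23 items; rounding up, 16.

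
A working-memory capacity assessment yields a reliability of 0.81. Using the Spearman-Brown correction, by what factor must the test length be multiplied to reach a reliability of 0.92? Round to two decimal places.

2.70

n = 0.92(1 − 0.81) / [0.81(1 − 0.92)]
n = 0.1748 / 0.0648 ≈ 2.6975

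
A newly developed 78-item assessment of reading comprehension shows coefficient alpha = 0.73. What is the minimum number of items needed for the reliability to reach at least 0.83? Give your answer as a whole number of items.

Rearranging the Spearman-Brown formula for n,
n = r*(1 − r) / [ r (1 − r*) ]
n = 0.83(1 − 0.73) / [0.73(1 − 0.83)]
  = 0.2241 / 0.1241 = 1.8058
Items needed = n × 78 = 1.8058 × 78 ≈ 140.85 → round up to 141

141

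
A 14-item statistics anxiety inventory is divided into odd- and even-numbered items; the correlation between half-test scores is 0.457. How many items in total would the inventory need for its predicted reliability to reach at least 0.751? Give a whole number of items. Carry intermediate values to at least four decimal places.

26

r_full = 2(0.457)/(1 + 0.457) = 0.6273
n = r_tgt(1 − r_full) / [r_full(1 − r_tgt)] = 0.751 × 0.3727 / (0.6273 × 0.249) ≈ 1.7919
Required items = 1.7919 × 14 = 25.09, so 26 items.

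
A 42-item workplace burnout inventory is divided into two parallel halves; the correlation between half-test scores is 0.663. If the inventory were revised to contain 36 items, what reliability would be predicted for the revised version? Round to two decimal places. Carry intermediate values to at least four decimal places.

Spearman-Brown correction (n = 2): r_full = 2·0.663/(1 + 0.663) = 0.7974
Then adjust to 36 items: n = 36/42 = 0.8571
r_new = n·r_full / (1 + (n − 1)·r_full) = 0.6835 / 0.8861 ≈ 0.7714

0.77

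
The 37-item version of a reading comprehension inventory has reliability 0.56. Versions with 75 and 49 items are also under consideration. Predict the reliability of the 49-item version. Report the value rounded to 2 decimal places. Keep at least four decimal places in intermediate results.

The 75-item form is not needed; work directly from the 37-item form with n = 49/37 = 1.3243.
r_{49} = n·r / (1 + (n − 1)·r) = 0.7416 / 1.1816 ≈ 0.6276

0.63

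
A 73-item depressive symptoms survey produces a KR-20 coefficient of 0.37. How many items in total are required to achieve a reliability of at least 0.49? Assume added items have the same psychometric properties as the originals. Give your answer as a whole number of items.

120

Invert Spearman-Brown to solve for n:
n = r*(1 − r) / [ r (1 − r*) ]
n = [0.49 × 0.63] / [0.37 × 0.51]
n = 0.3087 / 0.1887 ≈ 1.6359
So the test needs 1.6359 × 73 ≈ 119.42 items; rounding up, 120.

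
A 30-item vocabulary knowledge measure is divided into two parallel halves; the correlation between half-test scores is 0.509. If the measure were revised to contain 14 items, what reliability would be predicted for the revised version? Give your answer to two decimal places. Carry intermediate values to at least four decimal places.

0.49

Spearman-Brown correction (n = 2): r_full = 2·0.509/(1 + 0.509) = 0.6746
Length factor from 30 to 14 items: n = 14/30 = 0.4667
r_new = n·r_full / (1 + (n − 1)·r_full) = 0.3148 / 0.6402 ≈ 0.4917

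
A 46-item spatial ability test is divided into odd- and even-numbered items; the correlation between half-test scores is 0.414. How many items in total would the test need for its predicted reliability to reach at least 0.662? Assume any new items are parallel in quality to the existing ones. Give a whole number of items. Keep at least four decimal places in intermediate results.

Corrected full-test reliability: r_full = 2 × 0.414 / (1 + 0.414) ≈ 0.5856
Solve Spearman-Brown for n: n = 0.662(1 − 0.5856) / [0.5856(1 − 0.662)] = 1.3860
Required items = 1.3860 × 46 = 63.76, so 64 items.

64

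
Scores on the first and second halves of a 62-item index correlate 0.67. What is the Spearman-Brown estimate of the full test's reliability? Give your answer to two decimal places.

Apply the Spearman-Brown correction with n = 2:
r_full = 2(0.67) / (1 + 0.67)
       = 1.3400 / 1.6700 = 0.8024

0.80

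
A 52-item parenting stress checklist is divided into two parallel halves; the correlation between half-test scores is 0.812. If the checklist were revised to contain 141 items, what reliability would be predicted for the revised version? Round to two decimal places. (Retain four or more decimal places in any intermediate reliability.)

Full-test reliability from the split-half r: r_full = 2(0.812)/(1 + 0.812) = 0.8962
Then adjust to 141 items: n = 141/52 = 2.7115
r_new = n·r_full / (1 + (n − 1)·r_full) = 2.4300 / 2.5338 ≈ 0.9590

0.96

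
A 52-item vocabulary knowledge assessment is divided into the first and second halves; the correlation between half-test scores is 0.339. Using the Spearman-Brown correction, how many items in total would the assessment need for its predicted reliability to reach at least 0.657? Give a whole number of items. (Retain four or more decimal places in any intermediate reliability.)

98

Corrected full-test reliability: r_full = 2 × 0.339 / (1 + 0.339) ≈ 0.5063
n = r_tgt(1 − r_full) / [r_full(1 − r_tgt)] = 0.657 × 0.4937 / (0.5063 × 0.343) ≈ 1.8678
Items = 1.8678 × 52 ≈ 97.13 → 98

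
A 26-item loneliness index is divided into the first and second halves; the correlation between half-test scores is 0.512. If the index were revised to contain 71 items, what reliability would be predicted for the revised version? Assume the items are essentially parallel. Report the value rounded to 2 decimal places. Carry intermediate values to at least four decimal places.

Full-test reliability from the split-half r: r_full = 2(0.512)/(1 + 0.512) = 0.6772
Length factor from 26 to 71 items: n = 71/26 = 2.7308
r_new = n·r_full / (1 + (n − 1)·r_full) = 1.8493 / 2.1721 ≈ 0.8514

0.85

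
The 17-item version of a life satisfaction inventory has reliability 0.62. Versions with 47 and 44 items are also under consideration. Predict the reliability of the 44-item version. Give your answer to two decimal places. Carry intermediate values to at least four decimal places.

0.81

The 47-item form is not needed; work directly from the 17-item form with n = 44/17 = 2.5882.
r_{44} = n·r / (1 + (n − 1)·r) = 1.6047 / 1.9847 ≈ 0.8085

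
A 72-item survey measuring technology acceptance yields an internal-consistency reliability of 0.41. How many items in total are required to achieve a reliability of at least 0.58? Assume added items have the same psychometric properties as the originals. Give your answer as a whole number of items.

144

n = 0.58(1 − 0.41) / [0.41(1 − 0.58)]
n = 0.3422 / 0.1722 ≈ 1.9872
1.9872 × 72 = 143.08 → 144 items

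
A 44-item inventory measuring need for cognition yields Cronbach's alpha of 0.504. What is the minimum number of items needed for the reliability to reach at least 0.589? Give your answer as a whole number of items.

63

n = 0.589 × (1 − 0.504) / [ 0.504 × (1 − 0.589) ]
n = 0.292144 / 0.207144 ≈ 1.4103
So the test needs 1.4103 × 44 ≈ 62.05 items; rounding up, 63.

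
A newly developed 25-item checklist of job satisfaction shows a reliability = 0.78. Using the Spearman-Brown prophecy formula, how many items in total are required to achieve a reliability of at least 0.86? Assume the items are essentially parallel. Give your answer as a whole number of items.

44

n = 0.86(1 − 0.78) / [0.78(1 − 0.86)]
n = 0.1892 / 0.1092 ≈ 1.7326
1.7326 × 25 = 43.31 → 44 items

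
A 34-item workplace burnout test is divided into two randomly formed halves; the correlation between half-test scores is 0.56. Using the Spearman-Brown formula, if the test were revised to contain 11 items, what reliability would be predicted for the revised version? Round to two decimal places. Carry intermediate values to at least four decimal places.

Full-test reliability from the split-half r: r_full = 2(0.56)/(1 + 0.56) = 0.7179
Then adjust to 11 items: n = 11/34 = 0.3235
r_new = n·r_full / (1 + (n − 1)·r_full) = 0.2322 / 0.5143 ≈ 0.4515

0.45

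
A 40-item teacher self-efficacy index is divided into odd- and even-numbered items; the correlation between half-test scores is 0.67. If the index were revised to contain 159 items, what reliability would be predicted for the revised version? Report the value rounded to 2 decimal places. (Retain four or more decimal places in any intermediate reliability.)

0.94

First correct the split-half correlation to full-test reliability: r_full = 2 × 0.67 / (1 + 0.67) ≈ 0.8024
Then adjust to 159 items: n = 159/40 = 3.9750
r_new = n·r_full / (1 + (n − 1)·r_full) = 3.1895 / 3.3871 ≈ 0.9417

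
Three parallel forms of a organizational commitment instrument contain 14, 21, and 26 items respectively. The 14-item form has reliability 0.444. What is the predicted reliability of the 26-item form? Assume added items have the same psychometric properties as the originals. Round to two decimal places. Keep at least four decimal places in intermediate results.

The 21-item form is not needed; work directly from the 14-item form with n = 26/14 = 1.8571.
r_{26} = n·r / (1 + (n − 1)·r) = 0.8246 / 1.3806 ≈ 0.5973

0.60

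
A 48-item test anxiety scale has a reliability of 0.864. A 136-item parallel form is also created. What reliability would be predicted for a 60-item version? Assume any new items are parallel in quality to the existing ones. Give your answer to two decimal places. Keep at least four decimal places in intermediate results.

0.89

Only the ratio of lengths matters: n = 60/48 = 1.2500
r_{60} = n·r / (1 + (n − 1)·r) = 1.0800 / 1.2160 ≈ 0.8882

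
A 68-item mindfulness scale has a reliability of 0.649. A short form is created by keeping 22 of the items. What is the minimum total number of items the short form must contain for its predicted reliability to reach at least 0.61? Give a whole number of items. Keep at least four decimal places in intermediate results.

Short-form reliability: n = 22/68 = 0.3235; r_22 = n·r/(1+(n−1)r) ≈ 0.3743
Then solve for n' with r_old = 0.3743, r_target = 0.61: n' = 0.61(1 − 0.3743)/[0.3743(1 − 0.61)] = 2.6146
Total items = 2.6146 × 22 = 57.52, rounded up to 58.

58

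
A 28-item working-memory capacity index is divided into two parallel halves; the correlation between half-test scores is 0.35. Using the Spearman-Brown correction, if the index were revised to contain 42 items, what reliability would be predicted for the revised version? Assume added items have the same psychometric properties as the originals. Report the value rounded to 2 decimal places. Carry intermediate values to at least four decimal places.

First correct the split-half correlation to full-test reliability: r_full = 2 × 0.35 / (1 + 0.35) ≈ 0.5185
Length factor from 28 to 42 items: n = 42/28 = 1.5000
r_new = n·r_full / (1 + (n − 1)·r_full) = 0.7777 / 1.2592 ≈ 0.6176

0.62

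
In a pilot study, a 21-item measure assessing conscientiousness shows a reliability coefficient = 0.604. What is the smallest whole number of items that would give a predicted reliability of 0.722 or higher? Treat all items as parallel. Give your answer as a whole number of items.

36

Rearranging the Spearman-Brown formula for n,
n = r_target (1 − r_old) / [ r_old (1 − r_target) ]
n = 0.722(1 − 0.604) / [0.604(1 − 0.722)]
n = 0.285912 / 0.167912 ≈ 1.7027
1.7027 × 21 = 35.76 → 36 items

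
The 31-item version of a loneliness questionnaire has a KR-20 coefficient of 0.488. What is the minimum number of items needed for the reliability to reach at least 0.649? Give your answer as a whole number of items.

n = 0.649 × (1 − 0.488) / [ 0.488 × (1 − 0.649) ]
  = 0.332288 / 0.171288 = 1.9399
Items needed = n × 31 = 1.9399 × 31 ≈ 60.14 → round up to 61

61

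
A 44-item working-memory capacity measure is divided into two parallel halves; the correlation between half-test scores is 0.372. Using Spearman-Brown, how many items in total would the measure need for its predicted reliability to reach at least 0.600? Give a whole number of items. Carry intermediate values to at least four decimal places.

56

r_full = 2(0.372)/(1 + 0.372) = 0.5423
n = r_tgt(1 − r_full) / [r_full(1 − r_tgt)] = 0.600 × 0.4577 / (0.5423 × 0.400) ≈ 1.2660
Items = 1.2660 × 44 ≈ 55.70 → 56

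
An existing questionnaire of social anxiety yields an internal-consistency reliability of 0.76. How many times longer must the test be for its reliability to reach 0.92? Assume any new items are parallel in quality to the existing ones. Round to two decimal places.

3.63

Spearman-Brown solved for the length factor n:
n = r*(1 − r) / [ r (1 − r*) ]
n = 0.92(1 − 0.76) / [0.76(1 − 0.92)]
  = 0.2208 / 0.0608 = 3.6316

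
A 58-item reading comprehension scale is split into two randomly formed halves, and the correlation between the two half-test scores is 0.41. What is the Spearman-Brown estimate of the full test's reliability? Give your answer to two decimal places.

0.58

Each half is half the length of the full test, so the full test is n = 2 times a half.
r_full = 2(0.41) / (1 + 0.41)
r_full = 0.8200 / 1.4100 ≈ 0.5816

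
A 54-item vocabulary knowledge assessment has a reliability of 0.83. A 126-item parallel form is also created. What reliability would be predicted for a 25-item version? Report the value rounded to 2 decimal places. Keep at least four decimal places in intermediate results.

The 126-item form is not needed; work directly from the 54-item form with n = 25/54 = 0.4630.
r_{25} = n·r / (1 + (n − 1)·r) = 0.3843 / 0.5543 ≈ 0.6933

0.69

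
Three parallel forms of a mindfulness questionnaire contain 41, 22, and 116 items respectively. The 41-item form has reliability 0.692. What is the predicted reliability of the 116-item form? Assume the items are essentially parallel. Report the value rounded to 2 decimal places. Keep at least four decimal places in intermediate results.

The 22-item form is not needed; work directly from the 41-item form with n = 116/41 = 2.8293.
r_{116} = n·r / (1 + (n − 1)·r) = 1.9579 / 2.2659 ≈ 0.8641

0.86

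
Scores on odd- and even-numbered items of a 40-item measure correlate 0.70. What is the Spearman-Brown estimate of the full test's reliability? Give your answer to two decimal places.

0.82

Each half is half the length of the full test, so the full test is n = 2 times a half.
r_full = 2(0.70) / (1 + 0.70)
       = 1.4000 / 1.7000 = 0.8235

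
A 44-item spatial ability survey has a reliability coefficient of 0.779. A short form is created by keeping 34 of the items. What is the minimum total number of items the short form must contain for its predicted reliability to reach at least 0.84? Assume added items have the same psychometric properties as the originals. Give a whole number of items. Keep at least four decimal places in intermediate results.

Short-form reliability: n = 34/44 = 0.7727; r_34 = n·r/(1+(n−1)r) ≈ 0.7314
Length factor from the short form to reach 0.84: n' = 0.84(1 − 0.7314) / [0.7314(1 − 0.84)] ≈ 1.9280
Total items = 1.9280 × 34 = 65.55, rounded up to 66.

66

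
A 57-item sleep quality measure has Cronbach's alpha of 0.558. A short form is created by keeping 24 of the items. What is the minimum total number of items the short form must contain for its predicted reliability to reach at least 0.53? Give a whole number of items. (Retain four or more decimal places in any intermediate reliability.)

51

Short-form reliability: n = 24/57 = 0.4211; r_24 = n·r/(1+(n−1)r) ≈ 0.3471
Then solve for n' with r_old = 0.3471, r_target = 0.53: n' = 0.53(1 − 0.3471)/[0.3471(1 − 0.53)] = 2.1211
Total items = 2.1211 × 24 = 50.91, rounded up to 51.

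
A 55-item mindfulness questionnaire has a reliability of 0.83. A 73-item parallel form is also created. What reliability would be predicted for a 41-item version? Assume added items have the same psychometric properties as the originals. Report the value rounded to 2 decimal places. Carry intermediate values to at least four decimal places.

The 73-item form is not needed; work directly from the 55-item form with n = 41/55 = 0.7455.
r_{41} = n·r / (1 + (n − 1)·r) = 0.6188 / 0.7888 ≈ 0.7845

0.78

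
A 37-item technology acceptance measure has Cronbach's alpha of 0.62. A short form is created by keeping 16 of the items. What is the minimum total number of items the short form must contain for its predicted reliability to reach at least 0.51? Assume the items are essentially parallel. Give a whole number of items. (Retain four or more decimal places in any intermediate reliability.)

First, r for the 16-item form: n = 16/37 = 0.4324, so r_16 = 0.4324·0.62/(1 + (0.4324 − 1)·0.62) = 0.4137
Length factor from the short form to reach 0.51: n' = 0.51(1 − 0.4137) / [0.4137(1 − 0.51)] ≈ 1.4751
Total items = 1.4751 × 16 = 23.60, rounded up to 24.

24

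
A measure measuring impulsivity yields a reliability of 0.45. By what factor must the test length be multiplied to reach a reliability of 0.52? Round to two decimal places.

1.32

Spearman-Brown solved for the length factor n:
n = r_target (1 − r_old) / [ r_old (1 − r_target) ]
n = [0.52 × 0.55] / [0.45 × 0.48]
n = 0.2860 / 0.2160 ≈ 1.3241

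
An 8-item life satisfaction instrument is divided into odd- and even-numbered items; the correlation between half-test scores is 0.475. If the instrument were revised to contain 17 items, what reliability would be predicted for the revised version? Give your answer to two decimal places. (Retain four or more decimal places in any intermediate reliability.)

Spearman-Brown correction (n = 2): r_full = 2·0.475/(1 + 0.475) = 0.6441
Length factor from 8 to 17 items: n = 17/8 = 2.1250
r_new = n·r_full / (1 + (n − 1)·r_full) = 1.3687 / 1.7246 ≈ 0.7936

0.79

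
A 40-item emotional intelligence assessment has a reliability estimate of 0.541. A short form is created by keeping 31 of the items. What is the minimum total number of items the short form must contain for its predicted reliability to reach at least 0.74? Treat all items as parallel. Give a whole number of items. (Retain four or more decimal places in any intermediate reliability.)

Short-form reliability: n = 31/40 = 0.7750; r_31 = n·r/(1+(n−1)r) ≈ 0.4774
Length factor from the short form to reach 0.74: n' = 0.74(1 − 0.4774) / [0.4774(1 − 0.74)] ≈ 3.1156
Total items = 3.1156 × 31 = 96.58, rounded up to 97.

97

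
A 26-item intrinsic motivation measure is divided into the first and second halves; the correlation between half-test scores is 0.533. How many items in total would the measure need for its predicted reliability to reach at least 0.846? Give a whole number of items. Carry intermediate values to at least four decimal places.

63

r_full = 2(0.533)/(1 + 0.533) = 0.6954
n = r_tgt(1 − r_full) / [r_full(1 − r_tgt)] = 0.846 × 0.3046 / (0.6954 × 0.154) ≈ 2.4063
Items = 2.4063 × 26 ≈ 62.56 → 63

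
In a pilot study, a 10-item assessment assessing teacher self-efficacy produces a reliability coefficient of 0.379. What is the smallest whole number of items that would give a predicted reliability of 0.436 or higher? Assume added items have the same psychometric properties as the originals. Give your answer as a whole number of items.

13

Invert Spearman-Brown to solve for n:
n = r_target (1 − r_old) / [ r_old (1 − r_target) ]
n = [0.436 × 0.621] / [0.379 × 0.564]
  = 0.270756 / 0.213756 = 1.2667
1.2667 × 10 = 12.67 → 13 items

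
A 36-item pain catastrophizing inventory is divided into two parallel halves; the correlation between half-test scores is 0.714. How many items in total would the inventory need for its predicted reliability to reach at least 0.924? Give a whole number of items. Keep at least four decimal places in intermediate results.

Corrected full-test reliability: r_full = 2 × 0.714 / (1 + 0.714) ≈ 0.8331
n = r_tgt(1 − r_full) / [r_full(1 − r_tgt)] = 0.924 × 0.1669 / (0.8331 × 0.076) ≈ 2.4357
Required items = 2.4357 × 36 = 87.69, so 88 items.

88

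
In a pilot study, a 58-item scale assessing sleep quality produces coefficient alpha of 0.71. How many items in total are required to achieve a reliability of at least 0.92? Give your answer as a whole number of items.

Spearman-Brown solved for the length factor n:
n = r_target (1 − r_old) / [ r_old (1 − r_target) ]
n = 0.92 × (1 − 0.71) / [ 0.71 × (1 − 0.92) ]
n = 0.2668 / 0.0568 ≈ 4.6972
So the test needs 4.6972 × 58 ≈ 272.44 items; rounding up, 273.

273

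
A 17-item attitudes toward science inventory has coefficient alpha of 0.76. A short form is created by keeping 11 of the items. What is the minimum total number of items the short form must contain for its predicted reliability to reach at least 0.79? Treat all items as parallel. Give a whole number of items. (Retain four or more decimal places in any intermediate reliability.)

21

Short-form reliability: n = 11/17 = 0.6471; r_11 = n·r/(1+(n−1)r) ≈ 0.6720
Length factor from the short form to reach 0.79: n' = 0.79(1 − 0.6720) / [0.6720(1 − 0.79)] ≈ 1.8362
Total items = 1.8362 × 11 = 20.20, rounded up to 21.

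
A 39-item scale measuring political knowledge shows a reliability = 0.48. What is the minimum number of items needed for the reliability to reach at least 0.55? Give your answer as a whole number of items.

Rearranging the Spearman-Brown formula for n,
n = r_target (1 − r_old) / [ r_old (1 − r_target) ]
n = 0.55(1 − 0.48) / [0.48(1 − 0.55)]
n = 0.2860 / 0.2160 ≈ 1.3241
Items needed = n × 39 = 1.3241 × 39 ≈ 51.64 → round up to 52

52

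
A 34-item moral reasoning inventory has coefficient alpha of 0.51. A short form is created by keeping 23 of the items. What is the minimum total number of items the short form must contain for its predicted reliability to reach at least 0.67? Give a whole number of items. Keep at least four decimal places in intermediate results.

First, r for the 23-item form: n = 23/34 = 0.6765, so r_23 = 0.6765·0.51/(1 + (0.6765 − 1)·0.51) = 0.4132
Length factor from the short form to reach 0.67: n' = 0.67(1 − 0.4132) / [0.4132(1 − 0.67)] ≈ 2.8833
Total items = 2.8833 × 23 = 66.32, rounded up to 67.

67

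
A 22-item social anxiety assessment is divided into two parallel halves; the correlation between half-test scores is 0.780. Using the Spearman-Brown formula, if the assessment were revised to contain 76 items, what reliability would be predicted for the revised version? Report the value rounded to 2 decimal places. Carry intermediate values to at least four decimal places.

0.96

Full-test reliability from the split-half r: r_full = 2(0.780)/(1 + 0.780) = 0.8764
Then adjust to 76 items: n = 76/22 = 3.4545
r_new = n·r_full / (1 + (n − 1)·r_full) = 3.0275 / 3.1511 ≈ 0.9608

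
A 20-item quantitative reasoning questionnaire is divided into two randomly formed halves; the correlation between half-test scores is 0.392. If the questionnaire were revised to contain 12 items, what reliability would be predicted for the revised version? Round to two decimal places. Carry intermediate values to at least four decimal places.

Spearman-Brown correction (n = 2): r_full = 2·0.392/(1 + 0.392) = 0.5632
Then adjust to 12 items: n = 12/20 = 0.6000
r_new = n·r_full / (1 + (n − 1)·r_full) = 0.3379 / 0.7747 ≈ 0.4362

0.44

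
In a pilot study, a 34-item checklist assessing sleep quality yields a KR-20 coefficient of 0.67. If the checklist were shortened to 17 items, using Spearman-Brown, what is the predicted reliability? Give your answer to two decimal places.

n = 17/34 = 0.5
r_new = (0.5 × 0.67) / (1 + (0.5 − 1) × 0.67)
r_new = 0.3350 / 0.6650 ≈ 0.5038

0.50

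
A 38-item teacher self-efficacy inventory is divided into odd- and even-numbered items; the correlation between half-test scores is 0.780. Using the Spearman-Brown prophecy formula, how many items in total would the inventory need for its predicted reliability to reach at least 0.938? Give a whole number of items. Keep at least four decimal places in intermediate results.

r_full = 2(0.780)/(1 + 0.780) = 0.8764
n = r_tgt(1 − r_full) / [r_full(1 − r_tgt)] = 0.938 × 0.1236 / (0.8764 × 0.062) ≈ 2.1337
Required items = 2.1337 × 38 = 81.08, so 82 items.

82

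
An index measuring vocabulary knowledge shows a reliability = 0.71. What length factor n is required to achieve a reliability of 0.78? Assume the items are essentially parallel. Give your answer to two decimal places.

1.45

n = 0.78 × (1 − 0.71) / [ 0.71 × (1 − 0.78) ]
  = 0.2262 / 0.1562 = 1.4481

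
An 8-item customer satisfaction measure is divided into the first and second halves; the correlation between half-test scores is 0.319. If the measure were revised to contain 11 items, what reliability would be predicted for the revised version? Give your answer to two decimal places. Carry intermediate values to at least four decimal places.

Spearman-Brown correction (n = 2): r_full = 2·0.319/(1 + 0.319) = 0.4837
Length factor from 8 to 11 items: n = 11/8 = 1.3750
r_new = n·r_full / (1 + (n − 1)·r_full) = 0.6651 / 1.1814 ≈ 0.5630

0.56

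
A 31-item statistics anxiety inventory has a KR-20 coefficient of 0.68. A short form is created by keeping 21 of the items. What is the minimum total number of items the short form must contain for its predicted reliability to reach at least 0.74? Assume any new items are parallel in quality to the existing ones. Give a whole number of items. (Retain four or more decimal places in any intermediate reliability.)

First, r for the 21-item form: n = 21/31 = 0.6774, so r_21 = 0.6774·0.68/(1 + (0.6774 − 1)·0.68) = 0.5901
Length factor from the short form to reach 0.74: n' = 0.74(1 − 0.5901) / [0.5901(1 − 0.74)] ≈ 1.9770
Items = 1.9770 × 21 ≈ 41.52 → 42

42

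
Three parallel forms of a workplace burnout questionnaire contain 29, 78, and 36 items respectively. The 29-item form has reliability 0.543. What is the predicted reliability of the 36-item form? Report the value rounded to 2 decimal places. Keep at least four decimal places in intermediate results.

0.60

The 78-item form is not needed; work directly from the 29-item form with n = 36/29 = 1.2414.
r_{36} = n·r / (1 + (n − 1)·r) = 0.6741 / 1.1311 ≈ 0.5960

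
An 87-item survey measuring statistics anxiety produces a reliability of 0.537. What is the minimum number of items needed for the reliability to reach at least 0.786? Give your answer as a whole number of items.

276

Spearman-Brown solved for the length factor n:
n = r_target (1 − r_old) / [ r_old (1 − r_target) ]
n = [0.786 × 0.463] / [0.537 × 0.214]
  = 0.363918 / 0.114918 = 3.1668
3.1668 × 87 = 275.51 → 276 items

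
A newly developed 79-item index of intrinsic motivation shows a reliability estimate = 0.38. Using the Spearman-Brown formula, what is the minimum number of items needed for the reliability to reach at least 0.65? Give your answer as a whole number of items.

240

n = 0.65 × (1 − 0.38) / [ 0.38 × (1 − 0.65) ]
  = 0.4030 / 0.1330 = 3.0301
So the test needs 3.0301 × 79 ≈ 239.38 items; rounding up, 240.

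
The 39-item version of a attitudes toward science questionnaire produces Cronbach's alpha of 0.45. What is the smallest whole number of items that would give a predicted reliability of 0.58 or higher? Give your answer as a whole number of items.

66

Rearranging the Spearman-Brown formula for n,
n = r*(1 − r) / [ r (1 − r*) ]
n = [0.58 × 0.55] / [0.45 × 0.42]
  = 0.3190 / 0.1890 = 1.6878
1.6878 × 39 = 65.82 → 66 items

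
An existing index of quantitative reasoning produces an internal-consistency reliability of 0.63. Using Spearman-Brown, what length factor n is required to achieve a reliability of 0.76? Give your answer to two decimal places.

1.86

Invert Spearman-Brown to solve for n:
n = r*(1 − r) / [ r (1 − r*) ]
n = [0.76 × 0.37] / [0.63 × 0.24]
  = 0.2812 / 0.1512 = 1.8598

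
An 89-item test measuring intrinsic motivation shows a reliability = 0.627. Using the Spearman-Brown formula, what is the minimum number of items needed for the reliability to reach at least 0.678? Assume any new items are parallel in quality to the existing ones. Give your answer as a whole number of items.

112

Rearranging the Spearman-Brown formula for n,
n = r_target (1 − r_old) / [ r_old (1 − r_target) ]
n = [0.678 × 0.373] / [0.627 × 0.322]
  = 0.252894 / 0.201894 = 1.2526
1.2526 × 89 = 111.48 → 112 items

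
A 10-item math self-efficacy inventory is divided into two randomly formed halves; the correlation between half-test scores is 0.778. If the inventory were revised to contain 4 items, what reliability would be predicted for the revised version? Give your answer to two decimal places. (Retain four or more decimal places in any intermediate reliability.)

Spearman-Brown correction (n = 2): r_full = 2·0.778/(1 + 0.778) = 0.8751
Length factor from 10 to 4 items: n = 4/10 = 0.4000
r_new = n·r_full / (1 + (n − 1)·r_full) = 0.3500 / 0.4749 ≈ 0.7370

0.74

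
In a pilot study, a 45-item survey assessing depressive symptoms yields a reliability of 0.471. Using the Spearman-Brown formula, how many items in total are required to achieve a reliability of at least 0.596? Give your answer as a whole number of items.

75

n = 0.596(1 − 0.471) / [0.471(1 − 0.596)]
n = 0.315284 / 0.190284 ≈ 1.6569
So the test needs 1.6569 × 45 ≈ 74.56 items; rounding up, 75.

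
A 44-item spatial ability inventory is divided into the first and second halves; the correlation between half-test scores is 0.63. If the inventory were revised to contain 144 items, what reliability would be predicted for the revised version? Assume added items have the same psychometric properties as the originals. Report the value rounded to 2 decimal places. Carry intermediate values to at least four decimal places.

Spearman-Brown correction (n = 2): r_full = 2·0.63/(1 + 0.63) = 0.7730
Then adjust to 144 items: n = 144/44 = 3.2727
r_new = n·r_full / (1 + (n − 1)·r_full) = 2.5298 / 2.7568 ≈ 0.9177

0.92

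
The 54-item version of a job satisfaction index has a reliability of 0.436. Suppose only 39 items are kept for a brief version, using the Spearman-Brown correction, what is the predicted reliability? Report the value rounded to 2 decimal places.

Length ratio n = 39/54 = 0.7222
Apply the Spearman-Brown prophecy formula, r' = nr / [1 + (n − 1)r]:
r_new = (0.7222 × 0.436) / (1 + (0.7222 − 1) × 0.436)
     = 0.3149 / 0.8789 = 0.3583

0.36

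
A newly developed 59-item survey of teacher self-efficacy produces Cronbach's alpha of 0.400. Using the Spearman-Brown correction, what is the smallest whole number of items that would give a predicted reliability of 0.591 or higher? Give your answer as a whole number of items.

128

Invert Spearman-Brown to solve for n:
n = r*(1 − r) / [ r (1 − r*) ]
n = 0.591(1 − 0.400) / [0.400(1 − 0.591)]
n = 0.354600 / 0.163600 ≈ 2.1675
So the test needs 2.1675 × 59 ≈ 127.88 items; rounding up, 128.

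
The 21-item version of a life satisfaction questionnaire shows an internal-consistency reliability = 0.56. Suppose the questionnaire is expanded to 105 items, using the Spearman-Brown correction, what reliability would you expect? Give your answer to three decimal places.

0.864

n = 105/21 = 5
r_new = 5·0.56 / [1 + (5 − 1)·0.56]
r_new = 2.8000 / 3.2400 ≈ 0.8642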